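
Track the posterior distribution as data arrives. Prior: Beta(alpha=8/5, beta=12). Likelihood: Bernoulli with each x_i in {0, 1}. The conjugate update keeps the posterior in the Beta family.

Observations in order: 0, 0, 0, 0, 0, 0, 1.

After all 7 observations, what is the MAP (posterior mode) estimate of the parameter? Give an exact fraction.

8/93

obs 1: x=0 → posterior Beta(8/5, 13)
obs 2: x=0 → posterior Beta(8/5, 14)
obs 3: x=0 → posterior Beta(8/5, 15)
obs 4: x=0 → posterior Beta(8/5, 16)
obs 5: x=0 → posterior Beta(8/5, 17)
obs 6: x=0 → posterior Beta(8/5, 18)
obs 7: x=1 → posterior Beta(13/5, 18)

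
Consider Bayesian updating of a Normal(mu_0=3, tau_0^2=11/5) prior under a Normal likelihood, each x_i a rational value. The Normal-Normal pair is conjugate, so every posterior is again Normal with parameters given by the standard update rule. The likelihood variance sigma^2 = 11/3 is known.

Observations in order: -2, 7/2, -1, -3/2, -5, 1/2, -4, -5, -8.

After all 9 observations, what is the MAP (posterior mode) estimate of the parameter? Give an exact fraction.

-105/64

obs 1: x=-2 → posterior Normal(9/8, 11/8)
obs 2: x=7/2 → posterior Normal(39/22, 1)
obs 3: x=-1 → posterior Normal(33/28, 11/14)
obs 4: x=-3/2 → posterior Normal(12/17, 11/17)
obs 5: x=-5 → posterior Normal(-3/20, 11/20)
obs 6: x=1/2 → posterior Normal(-3/46, 11/23)
obs 7: x=-4 → posterior Normal(-27/52, 11/26)
obs 8: x=-5 → posterior Normal(-57/58, 11/29)
obs 9: x=-8 → posterior Normal(-105/64, 11/32)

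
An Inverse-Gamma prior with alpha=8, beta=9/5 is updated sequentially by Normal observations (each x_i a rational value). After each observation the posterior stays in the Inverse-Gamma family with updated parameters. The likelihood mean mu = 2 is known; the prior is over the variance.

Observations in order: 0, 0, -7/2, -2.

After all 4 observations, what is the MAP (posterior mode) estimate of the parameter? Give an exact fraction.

obs 1: x=0 → posterior Inverse-Gamma(17/2, 19/5)
obs 2: x=0 → posterior Inverse-Gamma(9, 29/5)
obs 3: x=-7/2 → posterior Inverse-Gamma(19/2, 837/40)
obs 4: x=-2 → posterior Inverse-Gamma(10, 1157/40)

1157/440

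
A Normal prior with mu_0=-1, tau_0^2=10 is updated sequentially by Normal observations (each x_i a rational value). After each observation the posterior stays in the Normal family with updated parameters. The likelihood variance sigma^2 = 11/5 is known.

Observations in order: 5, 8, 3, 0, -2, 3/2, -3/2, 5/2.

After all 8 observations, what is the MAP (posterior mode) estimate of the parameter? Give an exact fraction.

814/411

obs 1: x=5 → posterior Normal(239/61, 110/61)
obs 2: x=8 → posterior Normal(213/37, 110/111)
obs 3: x=3 → posterior Normal(789/161, 110/161)
obs 4: x=0 → posterior Normal(789/211, 110/211)
obs 5: x=-2 → posterior Normal(689/261, 110/261)
obs 6: x=3/2 → posterior Normal(764/311, 110/311)
obs 7: x=-3/2 → posterior Normal(689/361, 110/361)
obs 8: x=5/2 → posterior Normal(814/411, 110/411)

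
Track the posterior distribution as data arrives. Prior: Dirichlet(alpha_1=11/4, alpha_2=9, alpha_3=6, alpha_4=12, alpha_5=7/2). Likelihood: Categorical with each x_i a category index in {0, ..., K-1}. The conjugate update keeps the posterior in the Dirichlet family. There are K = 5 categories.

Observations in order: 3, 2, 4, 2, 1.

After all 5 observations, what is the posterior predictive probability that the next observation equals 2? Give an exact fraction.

obs 1: x=3 → posterior Dirichlet(11/4, 9, 6, 13, 7/2)
obs 2: x=2 → posterior Dirichlet(11/4, 9, 7, 13, 7/2)
obs 3: x=4 → posterior Dirichlet(11/4, 9, 7, 13, 9/2)
obs 4: x=2 → posterior Dirichlet(11/4, 9, 8, 13, 9/2)
obs 5: x=1 → posterior Dirichlet(11/4, 10, 8, 13, 9/2)

32/153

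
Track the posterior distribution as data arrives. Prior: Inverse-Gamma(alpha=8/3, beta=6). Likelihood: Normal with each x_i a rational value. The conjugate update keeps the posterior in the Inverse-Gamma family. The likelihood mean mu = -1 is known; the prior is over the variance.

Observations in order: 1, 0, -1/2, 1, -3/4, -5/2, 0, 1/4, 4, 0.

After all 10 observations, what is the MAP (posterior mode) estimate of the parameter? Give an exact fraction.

obs 1: x=1 → posterior Inverse-Gamma(19/6, 8)
obs 2: x=0 → posterior Inverse-Gamma(11/3, 17/2)
obs 3: x=-1/2 → posterior Inverse-Gamma(25/6, 69/8)
obs 4: x=1 → posterior Inverse-Gamma(14/3, 85/8)
obs 5: x=-3/4 → posterior Inverse-Gamma(31/6, 341/32)
obs 6: x=-5/2 → posterior Inverse-Gamma(17/3, 377/32)
obs 7: x=0 → posterior Inverse-Gamma(37/6, 393/32)
obs 8: x=1/4 → posterior Inverse-Gamma(20/3, 209/16)
obs 9: x=4 → posterior Inverse-Gamma(43/6, 409/16)
obs 10: x=0 → posterior Inverse-Gamma(23/3, 417/16)

1251/416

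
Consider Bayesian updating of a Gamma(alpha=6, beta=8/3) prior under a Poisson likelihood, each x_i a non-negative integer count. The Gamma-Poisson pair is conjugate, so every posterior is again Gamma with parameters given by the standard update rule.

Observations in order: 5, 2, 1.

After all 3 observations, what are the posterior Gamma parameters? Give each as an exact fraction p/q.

alpha=14, beta=17/3

obs 1: x=5 → posterior Gamma(11, 11/3)
obs 2: x=2 → posterior Gamma(13, 14/3)
obs 3: x=1 → posterior Gamma(14, 17/3)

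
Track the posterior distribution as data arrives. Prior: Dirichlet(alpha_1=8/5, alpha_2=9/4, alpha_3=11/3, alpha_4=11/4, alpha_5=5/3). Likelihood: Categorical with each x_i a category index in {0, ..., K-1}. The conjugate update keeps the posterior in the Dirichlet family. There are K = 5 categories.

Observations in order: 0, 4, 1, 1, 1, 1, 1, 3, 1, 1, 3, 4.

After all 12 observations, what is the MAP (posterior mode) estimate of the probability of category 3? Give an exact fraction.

obs 1: x=0 → posterior Dirichlet(13/5, 9/4, 11/3, 11/4, 5/3)
obs 2: x=4 → posterior Dirichlet(13/5, 9/4, 11/3, 11/4, 8/3)
obs 3: x=1 → posterior Dirichlet(13/5, 13/4, 11/3, 11/4, 8/3)
obs 4: x=1 → posterior Dirichlet(13/5, 17/4, 11/3, 11/4, 8/3)
obs 5: x=1 → posterior Dirichlet(13/5, 21/4, 11/3, 11/4, 8/3)
obs 6: x=1 → posterior Dirichlet(13/5, 25/4, 11/3, 11/4, 8/3)
obs 7: x=1 → posterior Dirichlet(13/5, 29/4, 11/3, 11/4, 8/3)
obs 8: x=3 → posterior Dirichlet(13/5, 29/4, 11/3, 15/4, 8/3)
obs 9: x=1 → posterior Dirichlet(13/5, 33/4, 11/3, 15/4, 8/3)
obs 10: x=1 → posterior Dirichlet(13/5, 37/4, 11/3, 15/4, 8/3)
obs 11: x=3 → posterior Dirichlet(13/5, 37/4, 11/3, 19/4, 8/3)
obs 12: x=4 → posterior Dirichlet(13/5, 37/4, 11/3, 19/4, 11/3)

225/1136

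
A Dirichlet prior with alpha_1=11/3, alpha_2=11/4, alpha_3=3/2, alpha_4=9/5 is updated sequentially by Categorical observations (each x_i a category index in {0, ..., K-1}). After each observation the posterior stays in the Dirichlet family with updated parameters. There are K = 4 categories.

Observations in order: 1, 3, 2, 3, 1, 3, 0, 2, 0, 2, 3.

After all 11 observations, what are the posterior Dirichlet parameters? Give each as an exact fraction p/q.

alpha_1=17/3, alpha_2=19/4, alpha_3=9/2, alpha_4=29/5

obs 1: x=1 → posterior Dirichlet(11/3, 15/4, 3/2, 9/5)
obs 2: x=3 → posterior Dirichlet(11/3, 15/4, 3/2, 14/5)
obs 3: x=2 → posterior Dirichlet(11/3, 15/4, 5/2, 14/5)
obs 4: x=3 → posterior Dirichlet(11/3, 15/4, 5/2, 19/5)
obs 5: x=1 → posterior Dirichlet(11/3, 19/4, 5/2, 19/5)
obs 6: x=3 → posterior Dirichlet(11/3, 19/4, 5/2, 24/5)
obs 7: x=0 → posterior Dirichlet(14/3, 19/4, 5/2, 24/5)
obs 8: x=2 → posterior Dirichlet(14/3, 19/4, 7/2, 24/5)
obs 9: x=0 → posterior Dirichlet(17/3, 19/4, 7/2, 24/5)
obs 10: x=2 → posterior Dirichlet(17/3, 19/4, 9/2, 24/5)
obs 11: x=3 → posterior Dirichlet(17/3, 19/4, 9/2, 29/5)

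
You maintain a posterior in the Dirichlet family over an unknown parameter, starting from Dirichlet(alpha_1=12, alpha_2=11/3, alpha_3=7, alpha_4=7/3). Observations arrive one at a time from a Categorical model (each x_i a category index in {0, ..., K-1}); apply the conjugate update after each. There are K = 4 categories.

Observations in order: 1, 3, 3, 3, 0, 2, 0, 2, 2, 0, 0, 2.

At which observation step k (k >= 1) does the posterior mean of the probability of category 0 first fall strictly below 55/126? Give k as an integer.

k = 3

obs 1: x=1 → posterior Dirichlet(12, 14/3, 7, 7/3)
obs 2: x=3 → posterior Dirichlet(12, 14/3, 7, 10/3)
obs 3: x=3 → posterior Dirichlet(12, 14/3, 7, 13/3)
obs 4: x=3 → posterior Dirichlet(12, 14/3, 7, 16/3)
obs 5: x=0 → posterior Dirichlet(13, 14/3, 7, 16/3)
obs 6: x=2 → posterior Dirichlet(13, 14/3, 8, 16/3)
obs 7: x=0 → posterior Dirichlet(14, 14/3, 8, 16/3)
obs 8: x=2 → posterior Dirichlet(14, 14/3, 9, 16/3)
obs 9: x=2 → posterior Dirichlet(14, 14/3, 10, 16/3)
obs 10: x=0 → posterior Dirichlet(15, 14/3, 10, 16/3)
obs 11: x=0 → posterior Dirichlet(16, 14/3, 10, 16/3)
obs 12: x=2 → posterior Dirichlet(16, 14/3, 11, 16/3)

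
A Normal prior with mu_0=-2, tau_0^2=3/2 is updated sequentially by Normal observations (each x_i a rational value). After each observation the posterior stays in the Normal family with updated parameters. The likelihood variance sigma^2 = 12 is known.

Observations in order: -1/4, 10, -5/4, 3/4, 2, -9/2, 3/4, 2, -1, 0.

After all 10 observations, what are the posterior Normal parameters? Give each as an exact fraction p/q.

obs 1: x=-1/4 → posterior Normal(-65/36, 4/3)
obs 2: x=10 → posterior Normal(-5/8, 6/5)
obs 3: x=-5/4 → posterior Normal(-15/22, 12/11)
obs 4: x=3/4 → posterior Normal(-9/16, 1)
obs 5: x=2 → posterior Normal(-19/52, 12/13)
obs 6: x=-9/2 → posterior Normal(-37/56, 6/7)
obs 7: x=3/4 → posterior Normal(-17/30, 4/5)
obs 8: x=2 → posterior Normal(-13/32, 3/4)
obs 9: x=-1 → posterior Normal(-15/34, 12/17)
obs 10: x=0 → posterior Normal(-5/12, 2/3)

mu_0=-5/12, tau_0^2=2/3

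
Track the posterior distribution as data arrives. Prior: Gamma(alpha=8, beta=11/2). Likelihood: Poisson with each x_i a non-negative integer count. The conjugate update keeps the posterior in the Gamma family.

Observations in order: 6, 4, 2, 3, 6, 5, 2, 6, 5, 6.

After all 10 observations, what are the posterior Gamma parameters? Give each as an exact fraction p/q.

alpha=53, beta=31/2

obs 1: x=6 → posterior Gamma(14, 13/2)
obs 2: x=4 → posterior Gamma(18, 15/2)
obs 3: x=2 → posterior Gamma(20, 17/2)
obs 4: x=3 → posterior Gamma(23, 19/2)
obs 5: x=6 → posterior Gamma(29, 21/2)
obs 6: x=5 → posterior Gamma(34, 23/2)
obs 7: x=2 → posterior Gamma(36, 25/2)
obs 8: x=6 → posterior Gamma(42, 27/2)
obs 9: x=5 → posterior Gamma(47, 29/2)
obs 10: x=6 → posterior Gamma(53, 31/2)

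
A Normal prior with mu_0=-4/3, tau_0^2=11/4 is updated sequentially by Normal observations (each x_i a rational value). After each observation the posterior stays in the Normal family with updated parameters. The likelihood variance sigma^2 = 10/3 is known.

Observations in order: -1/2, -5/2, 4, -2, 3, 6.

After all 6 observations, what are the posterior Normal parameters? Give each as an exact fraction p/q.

obs 1: x=-1/2 → posterior Normal(-419/438, 110/73)
obs 2: x=-5/2 → posterior Normal(-457/318, 55/53)
obs 3: x=4 → posterior Normal(-61/417, 110/139)
obs 4: x=-2 → posterior Normal(-259/516, 55/86)
obs 5: x=3 → posterior Normal(38/615, 22/41)
obs 6: x=6 → posterior Normal(316/357, 55/119)

mu_0=316/357, tau_0^2=55/119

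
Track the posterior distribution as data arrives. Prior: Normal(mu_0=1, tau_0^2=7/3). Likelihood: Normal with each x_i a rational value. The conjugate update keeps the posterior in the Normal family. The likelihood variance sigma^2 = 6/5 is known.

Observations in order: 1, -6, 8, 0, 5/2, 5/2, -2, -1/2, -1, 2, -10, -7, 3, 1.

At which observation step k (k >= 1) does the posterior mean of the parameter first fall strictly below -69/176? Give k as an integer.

obs 1: x=1 → posterior Normal(1, 42/53)
obs 2: x=-6 → posterior Normal(-157/88, 21/44)
obs 3: x=8 → posterior Normal(1, 14/41)
obs 4: x=0 → posterior Normal(123/158, 21/79)
obs 5: x=5/2 → posterior Normal(421/386, 42/193)
obs 6: x=5/2 → posterior Normal(149/114, 7/38)
obs 7: x=-2 → posterior Normal(228/263, 42/263)
obs 8: x=-1/2 → posterior Normal(421/596, 21/149)
obs 9: x=-1 → posterior Normal(39/74, 14/111)
obs 10: x=2 → posterior Normal(491/736, 21/184)
obs 11: x=-10 → posterior Normal(-209/806, 42/403)
obs 12: x=-7 → posterior Normal(-233/292, 7/73)
obs 13: x=3 → posterior Normal(-489/946, 42/473)
obs 14: x=1 → posterior Normal(-419/1016, 21/254)

k = 2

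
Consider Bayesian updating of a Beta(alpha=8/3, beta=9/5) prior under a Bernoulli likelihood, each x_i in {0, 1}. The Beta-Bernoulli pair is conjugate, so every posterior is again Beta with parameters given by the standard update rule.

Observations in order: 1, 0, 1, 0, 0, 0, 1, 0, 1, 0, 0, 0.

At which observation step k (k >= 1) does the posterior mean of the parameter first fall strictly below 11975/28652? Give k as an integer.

k = 12

obs 1: x=1 → posterior Beta(11/3, 9/5)
obs 2: x=0 → posterior Beta(11/3, 14/5)
obs 3: x=1 → posterior Beta(14/3, 14/5)
obs 4: x=0 → posterior Beta(14/3, 19/5)
obs 5: x=0 → posterior Beta(14/3, 24/5)
obs 6: x=0 → posterior Beta(14/3, 29/5)
obs 7: x=1 → posterior Beta(17/3, 29/5)
obs 8: x=0 → posterior Beta(17/3, 34/5)
obs 9: x=1 → posterior Beta(20/3, 34/5)
obs 10: x=0 → posterior Beta(20/3, 39/5)
obs 11: x=0 → posterior Beta(20/3, 44/5)
obs 12: x=0 → posterior Beta(20/3, 49/5)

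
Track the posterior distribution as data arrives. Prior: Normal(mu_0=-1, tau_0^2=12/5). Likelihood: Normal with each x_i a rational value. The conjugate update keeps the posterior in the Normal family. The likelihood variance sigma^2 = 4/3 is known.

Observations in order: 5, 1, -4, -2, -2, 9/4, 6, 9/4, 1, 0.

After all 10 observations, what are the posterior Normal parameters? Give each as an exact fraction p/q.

obs 1: x=5 → posterior Normal(20/7, 6/7)
obs 2: x=1 → posterior Normal(49/23, 12/23)
obs 3: x=-4 → posterior Normal(13/32, 3/8)
obs 4: x=-2 → posterior Normal(-5/41, 12/41)
obs 5: x=-2 → posterior Normal(-23/50, 6/25)
obs 6: x=9/4 → posterior Normal(-11/236, 12/59)
obs 7: x=6 → posterior Normal(205/272, 3/17)
obs 8: x=9/4 → posterior Normal(13/14, 12/77)
obs 9: x=1 → posterior Normal(161/172, 6/43)
obs 10: x=0 → posterior Normal(161/190, 12/95)

mu_0=161/190, tau_0^2=12/95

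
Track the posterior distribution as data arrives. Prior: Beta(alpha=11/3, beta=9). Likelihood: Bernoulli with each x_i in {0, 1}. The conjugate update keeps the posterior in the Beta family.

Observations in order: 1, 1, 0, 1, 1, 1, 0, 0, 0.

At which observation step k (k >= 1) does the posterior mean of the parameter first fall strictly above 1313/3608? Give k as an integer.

k = 2

obs 1: x=1 → posterior Beta(14/3, 9)
obs 2: x=1 → posterior Beta(17/3, 9)
obs 3: x=0 → posterior Beta(17/3, 10)
obs 4: x=1 → posterior Beta(20/3, 10)
obs 5: x=1 → posterior Beta(23/3, 10)
obs 6: x=1 → posterior Beta(26/3, 10)
obs 7: x=0 → posterior Beta(26/3, 11)
obs 8: x=0 → posterior Beta(26/3, 12)
obs 9: x=0 → posterior Beta(26/3, 13)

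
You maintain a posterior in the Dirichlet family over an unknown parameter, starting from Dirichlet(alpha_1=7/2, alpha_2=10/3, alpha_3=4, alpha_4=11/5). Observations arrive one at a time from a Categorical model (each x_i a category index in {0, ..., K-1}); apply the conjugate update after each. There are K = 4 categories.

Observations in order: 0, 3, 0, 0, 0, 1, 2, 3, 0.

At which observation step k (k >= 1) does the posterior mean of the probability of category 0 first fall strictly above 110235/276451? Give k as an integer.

obs 1: x=0 → posterior Dirichlet(9/2, 10/3, 4, 11/5)
obs 2: x=3 → posterior Dirichlet(9/2, 10/3, 4, 16/5)
obs 3: x=0 → posterior Dirichlet(11/2, 10/3, 4, 16/5)
obs 4: x=0 → posterior Dirichlet(13/2, 10/3, 4, 16/5)
obs 5: x=0 → posterior Dirichlet(15/2, 10/3, 4, 16/5)
obs 6: x=1 → posterior Dirichlet(15/2, 13/3, 4, 16/5)
obs 7: x=2 → posterior Dirichlet(15/2, 13/3, 5, 16/5)
obs 8: x=3 → posterior Dirichlet(15/2, 13/3, 5, 21/5)
obs 9: x=0 → posterior Dirichlet(17/2, 13/3, 5, 21/5)

k = 5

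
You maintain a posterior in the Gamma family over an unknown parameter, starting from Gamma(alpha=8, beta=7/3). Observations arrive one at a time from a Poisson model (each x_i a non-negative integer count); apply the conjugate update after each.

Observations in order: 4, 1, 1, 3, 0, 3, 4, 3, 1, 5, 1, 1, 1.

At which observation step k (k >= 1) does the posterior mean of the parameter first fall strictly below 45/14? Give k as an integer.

obs 1: x=4 → posterior Gamma(12, 10/3)
obs 2: x=1 → posterior Gamma(13, 13/3)
obs 3: x=1 → posterior Gamma(14, 16/3)
obs 4: x=3 → posterior Gamma(17, 19/3)
obs 5: x=0 → posterior Gamma(17, 22/3)
obs 6: x=3 → posterior Gamma(20, 25/3)
obs 7: x=4 → posterior Gamma(24, 28/3)
obs 8: x=3 → posterior Gamma(27, 31/3)
obs 9: x=1 → posterior Gamma(28, 34/3)
obs 10: x=5 → posterior Gamma(33, 37/3)
obs 11: x=1 → posterior Gamma(34, 40/3)
obs 12: x=1 → posterior Gamma(35, 43/3)
obs 13: x=1 → posterior Gamma(36, 46/3)

k = 2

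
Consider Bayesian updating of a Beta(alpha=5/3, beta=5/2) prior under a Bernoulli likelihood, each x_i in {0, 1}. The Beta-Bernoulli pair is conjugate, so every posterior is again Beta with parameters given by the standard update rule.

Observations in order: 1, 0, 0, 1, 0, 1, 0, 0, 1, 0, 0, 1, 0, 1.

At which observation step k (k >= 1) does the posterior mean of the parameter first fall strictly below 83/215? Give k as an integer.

obs 1: x=1 → posterior Beta(8/3, 5/2)
obs 2: x=0 → posterior Beta(8/3, 7/2)
obs 3: x=0 → posterior Beta(8/3, 9/2)
obs 4: x=1 → posterior Beta(11/3, 9/2)
obs 5: x=0 → posterior Beta(11/3, 11/2)
obs 6: x=1 → posterior Beta(14/3, 11/2)
obs 7: x=0 → posterior Beta(14/3, 13/2)
obs 8: x=0 → posterior Beta(14/3, 15/2)
obs 9: x=1 → posterior Beta(17/3, 15/2)
obs 10: x=0 → posterior Beta(17/3, 17/2)
obs 11: x=0 → posterior Beta(17/3, 19/2)
obs 12: x=1 → posterior Beta(20/3, 19/2)
obs 13: x=0 → posterior Beta(20/3, 21/2)
obs 14: x=1 → posterior Beta(23/3, 21/2)

k = 3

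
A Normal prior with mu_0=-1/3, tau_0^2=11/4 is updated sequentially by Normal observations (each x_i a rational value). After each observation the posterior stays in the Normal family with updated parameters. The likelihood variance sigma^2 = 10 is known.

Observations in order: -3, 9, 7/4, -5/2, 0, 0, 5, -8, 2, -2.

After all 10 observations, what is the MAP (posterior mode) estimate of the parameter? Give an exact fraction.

obs 1: x=-3 → posterior Normal(-139/153, 110/51)
obs 2: x=9 → posterior Normal(79/93, 55/31)
obs 3: x=7/4 → posterior Normal(863/876, 110/73)
obs 4: x=-5/2 → posterior Normal(533/1008, 55/42)
obs 5: x=0 → posterior Normal(533/1140, 22/19)
obs 6: x=0 → posterior Normal(533/1272, 55/53)
obs 7: x=5 → posterior Normal(1193/1404, 110/117)
obs 8: x=-8 → posterior Normal(137/1536, 55/64)
obs 9: x=2 → posterior Normal(401/1668, 110/139)
obs 10: x=-2 → posterior Normal(137/1800, 11/15)

137/1800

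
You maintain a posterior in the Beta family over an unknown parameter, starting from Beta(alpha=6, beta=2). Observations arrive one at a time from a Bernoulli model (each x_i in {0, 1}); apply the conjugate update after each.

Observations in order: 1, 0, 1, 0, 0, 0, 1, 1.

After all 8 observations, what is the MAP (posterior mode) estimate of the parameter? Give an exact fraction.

9/14

obs 1: x=1 → posterior Beta(7, 2)
obs 2: x=0 → posterior Beta(7, 3)
obs 3: x=1 → posterior Beta(8, 3)
obs 4: x=0 → posterior Beta(8, 4)
obs 5: x=0 → posterior Beta(8, 5)
obs 6: x=0 → posterior Beta(8, 6)
obs 7: x=1 → posterior Beta(9, 6)
obs 8: x=1 → posterior Beta(10, 6)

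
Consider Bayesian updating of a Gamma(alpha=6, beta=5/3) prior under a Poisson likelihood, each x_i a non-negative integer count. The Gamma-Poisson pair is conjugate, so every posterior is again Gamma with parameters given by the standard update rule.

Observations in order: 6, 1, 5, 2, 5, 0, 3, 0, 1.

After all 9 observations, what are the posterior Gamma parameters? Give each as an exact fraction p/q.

obs 1: x=6 → posterior Gamma(12, 8/3)
obs 2: x=1 → posterior Gamma(13, 11/3)
obs 3: x=5 → posterior Gamma(18, 14/3)
obs 4: x=2 → posterior Gamma(20, 17/3)
obs 5: x=5 → posterior Gamma(25, 20/3)
obs 6: x=0 → posterior Gamma(25, 23/3)
obs 7: x=3 → posterior Gamma(28, 26/3)
obs 8: x=0 → posterior Gamma(28, 29/3)
obs 9: x=1 → posterior Gamma(29, 32/3)

alpha=29, beta=32/3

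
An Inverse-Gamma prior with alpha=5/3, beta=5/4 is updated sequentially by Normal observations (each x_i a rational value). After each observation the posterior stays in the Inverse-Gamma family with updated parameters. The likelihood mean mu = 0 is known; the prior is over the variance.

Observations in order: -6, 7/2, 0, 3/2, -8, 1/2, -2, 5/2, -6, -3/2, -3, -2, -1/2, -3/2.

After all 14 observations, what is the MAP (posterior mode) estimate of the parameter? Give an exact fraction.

obs 1: x=-6 → posterior Inverse-Gamma(13/6, 77/4)
obs 2: x=7/2 → posterior Inverse-Gamma(8/3, 203/8)
obs 3: x=0 → posterior Inverse-Gamma(19/6, 203/8)
obs 4: x=3/2 → posterior Inverse-Gamma(11/3, 53/2)
obs 5: x=-8 → posterior Inverse-Gamma(25/6, 117/2)
obs 6: x=1/2 → posterior Inverse-Gamma(14/3, 469/8)
obs 7: x=-2 → posterior Inverse-Gamma(31/6, 485/8)
obs 8: x=5/2 → posterior Inverse-Gamma(17/3, 255/4)
obs 9: x=-6 → posterior Inverse-Gamma(37/6, 327/4)
obs 10: x=-3/2 → posterior Inverse-Gamma(20/3, 663/8)
obs 11: x=-3 → posterior Inverse-Gamma(43/6, 699/8)
obs 12: x=-2 → posterior Inverse-Gamma(23/3, 715/8)
obs 13: x=-1/2 → posterior Inverse-Gamma(49/6, 179/2)
obs 14: x=-3/2 → posterior Inverse-Gamma(26/3, 725/8)

75/8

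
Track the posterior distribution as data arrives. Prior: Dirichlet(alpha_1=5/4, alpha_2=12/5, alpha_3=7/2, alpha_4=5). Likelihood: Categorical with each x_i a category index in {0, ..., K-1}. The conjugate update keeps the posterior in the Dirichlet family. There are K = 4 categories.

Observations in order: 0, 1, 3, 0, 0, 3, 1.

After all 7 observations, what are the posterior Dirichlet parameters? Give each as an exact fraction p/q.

alpha_1=17/4, alpha_2=22/5, alpha_3=7/2, alpha_4=7

obs 1: x=0 → posterior Dirichlet(9/4, 12/5, 7/2, 5)
obs 2: x=1 → posterior Dirichlet(9/4, 17/5, 7/2, 5)
obs 3: x=3 → posterior Dirichlet(9/4, 17/5, 7/2, 6)
obs 4: x=0 → posterior Dirichlet(13/4, 17/5, 7/2, 6)
obs 5: x=0 → posterior Dirichlet(17/4, 17/5, 7/2, 6)
obs 6: x=3 → posterior Dirichlet(17/4, 17/5, 7/2, 7)
obs 7: x=1 → posterior Dirichlet(17/4, 22/5, 7/2, 7)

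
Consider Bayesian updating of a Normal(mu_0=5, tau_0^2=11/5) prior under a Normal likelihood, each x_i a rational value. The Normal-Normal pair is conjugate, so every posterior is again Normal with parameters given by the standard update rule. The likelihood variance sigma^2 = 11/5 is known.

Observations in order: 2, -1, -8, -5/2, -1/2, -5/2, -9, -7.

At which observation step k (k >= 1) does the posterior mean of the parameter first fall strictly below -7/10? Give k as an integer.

k = 4

obs 1: x=2 → posterior Normal(7/2, 11/10)
obs 2: x=-1 → posterior Normal(2, 11/15)
obs 3: x=-8 → posterior Normal(-1/2, 11/20)
obs 4: x=-5/2 → posterior Normal(-9/10, 11/25)
obs 5: x=-1/2 → posterior Normal(-5/6, 11/30)
obs 6: x=-5/2 → posterior Normal(-15/14, 11/35)
obs 7: x=-9 → posterior Normal(-33/16, 11/40)
obs 8: x=-7 → posterior Normal(-47/18, 11/45)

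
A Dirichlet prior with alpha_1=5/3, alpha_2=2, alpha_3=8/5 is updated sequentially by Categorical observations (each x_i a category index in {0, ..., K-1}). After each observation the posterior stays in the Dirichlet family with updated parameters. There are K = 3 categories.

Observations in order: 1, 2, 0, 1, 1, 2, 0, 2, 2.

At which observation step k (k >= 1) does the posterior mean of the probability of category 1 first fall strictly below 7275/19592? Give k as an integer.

obs 1: x=1 → posterior Dirichlet(5/3, 3, 8/5)
obs 2: x=2 → posterior Dirichlet(5/3, 3, 13/5)
obs 3: x=0 → posterior Dirichlet(8/3, 3, 13/5)
obs 4: x=1 → posterior Dirichlet(8/3, 4, 13/5)
obs 5: x=1 → posterior Dirichlet(8/3, 5, 13/5)
obs 6: x=2 → posterior Dirichlet(8/3, 5, 18/5)
obs 7: x=0 → posterior Dirichlet(11/3, 5, 18/5)
obs 8: x=2 → posterior Dirichlet(11/3, 5, 23/5)
obs 9: x=2 → posterior Dirichlet(11/3, 5, 28/5)

k = 3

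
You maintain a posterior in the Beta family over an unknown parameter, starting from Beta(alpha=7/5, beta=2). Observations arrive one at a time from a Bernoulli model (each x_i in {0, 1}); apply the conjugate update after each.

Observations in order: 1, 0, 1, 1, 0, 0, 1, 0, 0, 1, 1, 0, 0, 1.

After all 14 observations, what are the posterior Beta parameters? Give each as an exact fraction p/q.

alpha=42/5, beta=9

obs 1: x=1 → posterior Beta(12/5, 2)
obs 2: x=0 → posterior Beta(12/5, 3)
obs 3: x=1 → posterior Beta(17/5, 3)
obs 4: x=1 → posterior Beta(22/5, 3)
obs 5: x=0 → posterior Beta(22/5, 4)
obs 6: x=0 → posterior Beta(22/5, 5)
obs 7: x=1 → posterior Beta(27/5, 5)
obs 8: x=0 → posterior Beta(27/5, 6)
obs 9: x=0 → posterior Beta(27/5, 7)
obs 10: x=1 → posterior Beta(32/5, 7)
obs 11: x=1 → posterior Beta(37/5, 7)
obs 12: x=0 → posterior Beta(37/5, 8)
obs 13: x=0 → posterior Beta(37/5, 9)
obs 14: x=1 → posterior Beta(42/5, 9)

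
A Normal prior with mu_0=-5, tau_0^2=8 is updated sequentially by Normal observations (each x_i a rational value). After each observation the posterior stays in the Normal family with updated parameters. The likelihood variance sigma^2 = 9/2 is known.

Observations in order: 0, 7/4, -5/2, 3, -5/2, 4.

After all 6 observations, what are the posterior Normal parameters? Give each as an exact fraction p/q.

mu_0=1/7, tau_0^2=24/35

obs 1: x=0 → posterior Normal(-9/5, 72/25)
obs 2: x=7/4 → posterior Normal(-17/41, 72/41)
obs 3: x=-5/2 → posterior Normal(-1, 24/19)
obs 4: x=3 → posterior Normal(-9/73, 72/73)
obs 5: x=-5/2 → posterior Normal(-49/89, 72/89)
obs 6: x=4 → posterior Normal(1/7, 24/35)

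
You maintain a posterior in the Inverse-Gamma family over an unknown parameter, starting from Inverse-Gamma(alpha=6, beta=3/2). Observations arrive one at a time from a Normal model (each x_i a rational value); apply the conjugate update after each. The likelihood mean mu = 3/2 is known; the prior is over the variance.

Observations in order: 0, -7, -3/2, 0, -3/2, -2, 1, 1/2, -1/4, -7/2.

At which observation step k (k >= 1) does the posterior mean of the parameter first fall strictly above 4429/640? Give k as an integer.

k = 10

obs 1: x=0 → posterior Inverse-Gamma(13/2, 21/8)
obs 2: x=-7 → posterior Inverse-Gamma(7, 155/4)
obs 3: x=-3/2 → posterior Inverse-Gamma(15/2, 173/4)
obs 4: x=0 → posterior Inverse-Gamma(8, 355/8)
obs 5: x=-3/2 → posterior Inverse-Gamma(17/2, 391/8)
obs 6: x=-2 → posterior Inverse-Gamma(9, 55)
obs 7: x=1 → posterior Inverse-Gamma(19/2, 441/8)
obs 8: x=1/2 → posterior Inverse-Gamma(10, 445/8)
obs 9: x=-1/4 → posterior Inverse-Gamma(21/2, 1829/32)
obs 10: x=-7/2 → posterior Inverse-Gamma(11, 2229/32)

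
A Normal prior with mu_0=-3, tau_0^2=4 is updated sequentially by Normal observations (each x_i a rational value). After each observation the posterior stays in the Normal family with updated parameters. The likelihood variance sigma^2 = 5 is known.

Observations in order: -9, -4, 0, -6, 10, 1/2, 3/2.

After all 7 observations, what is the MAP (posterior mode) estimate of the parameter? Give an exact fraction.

obs 1: x=-9 → posterior Normal(-17/3, 20/9)
obs 2: x=-4 → posterior Normal(-67/13, 20/13)
obs 3: x=0 → posterior Normal(-67/17, 20/17)
obs 4: x=-6 → posterior Normal(-13/3, 20/21)
obs 5: x=10 → posterior Normal(-51/25, 4/5)
obs 6: x=1/2 → posterior Normal(-49/29, 20/29)
obs 7: x=3/2 → posterior Normal(-43/33, 20/33)

-43/33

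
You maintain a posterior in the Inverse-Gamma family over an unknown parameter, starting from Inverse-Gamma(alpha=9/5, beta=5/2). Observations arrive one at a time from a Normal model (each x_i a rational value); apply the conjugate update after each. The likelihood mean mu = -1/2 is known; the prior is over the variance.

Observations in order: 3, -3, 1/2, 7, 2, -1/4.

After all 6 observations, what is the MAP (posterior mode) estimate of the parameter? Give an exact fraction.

6965/928

obs 1: x=3 → posterior Inverse-Gamma(23/10, 69/8)
obs 2: x=-3 → posterior Inverse-Gamma(14/5, 47/4)
obs 3: x=1/2 → posterior Inverse-Gamma(33/10, 49/4)
obs 4: x=7 → posterior Inverse-Gamma(19/5, 323/8)
obs 5: x=2 → posterior Inverse-Gamma(43/10, 87/2)
obs 6: x=-1/4 → posterior Inverse-Gamma(24/5, 1393/32)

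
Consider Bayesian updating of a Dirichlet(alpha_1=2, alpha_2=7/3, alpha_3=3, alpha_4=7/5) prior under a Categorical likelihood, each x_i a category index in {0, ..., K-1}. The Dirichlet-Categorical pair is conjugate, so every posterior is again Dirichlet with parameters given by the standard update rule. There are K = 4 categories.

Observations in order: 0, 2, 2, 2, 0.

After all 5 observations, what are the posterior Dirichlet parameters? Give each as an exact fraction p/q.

obs 1: x=0 → posterior Dirichlet(3, 7/3, 3, 7/5)
obs 2: x=2 → posterior Dirichlet(3, 7/3, 4, 7/5)
obs 3: x=2 → posterior Dirichlet(3, 7/3, 5, 7/5)
obs 4: x=2 → posterior Dirichlet(3, 7/3, 6, 7/5)
obs 5: x=0 → posterior Dirichlet(4, 7/3, 6, 7/5)

alpha_1=4, alpha_2=7/3, alpha_3=6, alpha_4=7/5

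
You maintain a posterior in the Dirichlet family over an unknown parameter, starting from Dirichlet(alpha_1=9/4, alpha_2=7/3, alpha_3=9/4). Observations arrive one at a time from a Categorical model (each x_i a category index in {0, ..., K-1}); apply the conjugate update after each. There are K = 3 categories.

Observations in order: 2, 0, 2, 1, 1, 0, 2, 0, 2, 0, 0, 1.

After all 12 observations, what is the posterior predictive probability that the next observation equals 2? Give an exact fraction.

obs 1: x=2 → posterior Dirichlet(9/4, 7/3, 13/4)
obs 2: x=0 → posterior Dirichlet(13/4, 7/3, 13/4)
obs 3: x=2 → posterior Dirichlet(13/4, 7/3, 17/4)
obs 4: x=1 → posterior Dirichlet(13/4, 10/3, 17/4)
obs 5: x=1 → posterior Dirichlet(13/4, 13/3, 17/4)
obs 6: x=0 → posterior Dirichlet(17/4, 13/3, 17/4)
obs 7: x=2 → posterior Dirichlet(17/4, 13/3, 21/4)
obs 8: x=0 → posterior Dirichlet(21/4, 13/3, 21/4)
obs 9: x=2 → posterior Dirichlet(21/4, 13/3, 25/4)
obs 10: x=0 → posterior Dirichlet(25/4, 13/3, 25/4)
obs 11: x=0 → posterior Dirichlet(29/4, 13/3, 25/4)
obs 12: x=1 → posterior Dirichlet(29/4, 16/3, 25/4)

75/226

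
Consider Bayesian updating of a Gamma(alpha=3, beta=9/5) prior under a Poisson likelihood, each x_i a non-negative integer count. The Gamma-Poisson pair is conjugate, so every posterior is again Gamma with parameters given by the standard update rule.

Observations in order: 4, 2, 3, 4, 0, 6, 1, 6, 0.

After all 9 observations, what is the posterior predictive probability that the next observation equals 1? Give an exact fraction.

obs 1: x=4 → posterior Gamma(7, 14/5)
obs 2: x=2 → posterior Gamma(9, 19/5)
obs 3: x=3 → posterior Gamma(12, 24/5)
obs 4: x=4 → posterior Gamma(16, 29/5)
obs 5: x=0 → posterior Gamma(16, 34/5)
obs 6: x=6 → posterior Gamma(22, 39/5)
obs 7: x=1 → posterior Gamma(23, 44/5)
obs 8: x=6 → posterior Gamma(29, 49/5)
obs 9: x=0 → posterior Gamma(29, 54/5)

25164426492659019206736918954643330519421892301946880/133524312114275664899926313757566191470823300027804201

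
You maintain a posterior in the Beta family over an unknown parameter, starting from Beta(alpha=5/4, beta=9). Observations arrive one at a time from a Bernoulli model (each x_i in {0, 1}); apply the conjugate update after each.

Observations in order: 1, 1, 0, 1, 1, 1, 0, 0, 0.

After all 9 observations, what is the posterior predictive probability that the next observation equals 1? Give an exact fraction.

obs 1: x=1 → posterior Beta(9/4, 9)
obs 2: x=1 → posterior Beta(13/4, 9)
obs 3: x=0 → posterior Beta(13/4, 10)
obs 4: x=1 → posterior Beta(17/4, 10)
obs 5: x=1 → posterior Beta(21/4, 10)
obs 6: x=1 → posterior Beta(25/4, 10)
obs 7: x=0 → posterior Beta(25/4, 11)
obs 8: x=0 → posterior Beta(25/4, 12)
obs 9: x=0 → posterior Beta(25/4, 13)

25/77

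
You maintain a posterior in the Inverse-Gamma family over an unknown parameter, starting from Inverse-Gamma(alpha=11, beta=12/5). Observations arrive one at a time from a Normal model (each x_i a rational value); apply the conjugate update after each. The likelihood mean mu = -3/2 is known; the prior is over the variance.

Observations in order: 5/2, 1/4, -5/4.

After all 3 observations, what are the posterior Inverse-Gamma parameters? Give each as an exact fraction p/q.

alpha=25/2, beta=957/80

obs 1: x=5/2 → posterior Inverse-Gamma(23/2, 52/5)
obs 2: x=1/4 → posterior Inverse-Gamma(12, 1909/160)
obs 3: x=-5/4 → posterior Inverse-Gamma(25/2, 957/80)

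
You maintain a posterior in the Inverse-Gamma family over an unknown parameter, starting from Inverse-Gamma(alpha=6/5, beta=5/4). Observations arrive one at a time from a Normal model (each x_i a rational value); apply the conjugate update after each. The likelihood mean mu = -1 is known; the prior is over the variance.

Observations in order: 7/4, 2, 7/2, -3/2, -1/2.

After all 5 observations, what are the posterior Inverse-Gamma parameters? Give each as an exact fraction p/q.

obs 1: x=7/4 → posterior Inverse-Gamma(17/10, 161/32)
obs 2: x=2 → posterior Inverse-Gamma(11/5, 305/32)
obs 3: x=7/2 → posterior Inverse-Gamma(27/10, 629/32)
obs 4: x=-3/2 → posterior Inverse-Gamma(16/5, 633/32)
obs 5: x=-1/2 → posterior Inverse-Gamma(37/10, 637/32)

alpha=37/10, beta=637/32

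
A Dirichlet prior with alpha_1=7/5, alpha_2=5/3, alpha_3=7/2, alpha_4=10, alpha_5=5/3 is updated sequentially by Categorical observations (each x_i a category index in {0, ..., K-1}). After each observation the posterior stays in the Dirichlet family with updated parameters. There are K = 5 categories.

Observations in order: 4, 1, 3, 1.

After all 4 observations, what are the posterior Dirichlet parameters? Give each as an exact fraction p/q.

obs 1: x=4 → posterior Dirichlet(7/5, 5/3, 7/2, 10, 8/3)
obs 2: x=1 → posterior Dirichlet(7/5, 8/3, 7/2, 10, 8/3)
obs 3: x=3 → posterior Dirichlet(7/5, 8/3, 7/2, 11, 8/3)
obs 4: x=1 → posterior Dirichlet(7/5, 11/3, 7/2, 11, 8/3)

alpha_1=7/5, alpha_2=11/3, alpha_3=7/2, alpha_4=11, alpha_5=8/3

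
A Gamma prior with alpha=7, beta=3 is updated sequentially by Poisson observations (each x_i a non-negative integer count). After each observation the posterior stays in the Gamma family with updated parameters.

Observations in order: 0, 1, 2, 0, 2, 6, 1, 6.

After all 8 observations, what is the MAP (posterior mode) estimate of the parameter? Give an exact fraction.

obs 1: x=0 → posterior Gamma(7, 4)
obs 2: x=1 → posterior Gamma(8, 5)
obs 3: x=2 → posterior Gamma(10, 6)
obs 4: x=0 → posterior Gamma(10, 7)
obs 5: x=2 → posterior Gamma(12, 8)
obs 6: x=6 → posterior Gamma(18, 9)
obs 7: x=1 → posterior Gamma(19, 10)
obs 8: x=6 → posterior Gamma(25, 11)

24/11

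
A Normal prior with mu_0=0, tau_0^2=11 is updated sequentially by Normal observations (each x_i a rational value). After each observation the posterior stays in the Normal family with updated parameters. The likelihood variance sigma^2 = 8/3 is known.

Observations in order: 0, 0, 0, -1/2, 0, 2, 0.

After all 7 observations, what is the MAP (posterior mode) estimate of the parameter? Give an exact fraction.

obs 1: x=0 → posterior Normal(0, 88/41)
obs 2: x=0 → posterior Normal(0, 44/37)
obs 3: x=0 → posterior Normal(0, 88/107)
obs 4: x=-1/2 → posterior Normal(-33/280, 22/35)
obs 5: x=0 → posterior Normal(-33/346, 88/173)
obs 6: x=2 → posterior Normal(99/412, 44/103)
obs 7: x=0 → posterior Normal(99/478, 88/239)

99/478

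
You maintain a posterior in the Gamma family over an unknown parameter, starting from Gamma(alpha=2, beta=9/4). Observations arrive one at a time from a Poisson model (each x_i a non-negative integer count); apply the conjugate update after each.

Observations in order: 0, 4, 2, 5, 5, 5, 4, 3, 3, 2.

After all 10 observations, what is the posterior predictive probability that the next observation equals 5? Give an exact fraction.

obs 1: x=0 → posterior Gamma(2, 13/4)
obs 2: x=4 → posterior Gamma(6, 17/4)
obs 3: x=2 → posterior Gamma(8, 21/4)
obs 4: x=5 → posterior Gamma(13, 25/4)
obs 5: x=5 → posterior Gamma(18, 29/4)
obs 6: x=5 → posterior Gamma(23, 33/4)
obs 7: x=4 → posterior Gamma(27, 37/4)
obs 8: x=3 → posterior Gamma(30, 41/4)
obs 9: x=3 → posterior Gamma(33, 45/4)
obs 10: x=2 → posterior Gamma(35, 49/4)

84606160027743252601831393724301175041896175851066467932174424568832/935480596774678503001801362972812283024661354043792689825893575512801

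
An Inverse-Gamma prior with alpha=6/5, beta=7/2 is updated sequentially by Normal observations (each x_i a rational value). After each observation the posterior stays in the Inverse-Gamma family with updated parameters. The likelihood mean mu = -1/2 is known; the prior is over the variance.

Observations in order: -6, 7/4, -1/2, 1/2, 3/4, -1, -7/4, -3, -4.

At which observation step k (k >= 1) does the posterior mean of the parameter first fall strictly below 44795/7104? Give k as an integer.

obs 1: x=-6 → posterior Inverse-Gamma(17/10, 149/8)
obs 2: x=7/4 → posterior Inverse-Gamma(11/5, 677/32)
obs 3: x=-1/2 → posterior Inverse-Gamma(27/10, 677/32)
obs 4: x=1/2 → posterior Inverse-Gamma(16/5, 693/32)
obs 5: x=3/4 → posterior Inverse-Gamma(37/10, 359/16)
obs 6: x=-1 → posterior Inverse-Gamma(21/5, 361/16)
obs 7: x=-7/4 → posterior Inverse-Gamma(47/10, 747/32)
obs 8: x=-3 → posterior Inverse-Gamma(26/5, 847/32)
obs 9: x=-4 → posterior Inverse-Gamma(57/10, 1043/32)

k = 8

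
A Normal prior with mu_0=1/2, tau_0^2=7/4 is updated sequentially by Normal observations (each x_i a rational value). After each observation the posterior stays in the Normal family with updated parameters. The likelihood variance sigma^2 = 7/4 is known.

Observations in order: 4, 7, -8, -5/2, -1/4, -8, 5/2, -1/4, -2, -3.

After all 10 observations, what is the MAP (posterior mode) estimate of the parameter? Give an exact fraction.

-10/11

obs 1: x=4 → posterior Normal(9/4, 7/8)
obs 2: x=7 → posterior Normal(23/6, 7/12)
obs 3: x=-8 → posterior Normal(7/8, 7/16)
obs 4: x=-5/2 → posterior Normal(1/5, 7/20)
obs 5: x=-1/4 → posterior Normal(1/8, 7/24)
obs 6: x=-8 → posterior Normal(-29/28, 1/4)
obs 7: x=5/2 → posterior Normal(-19/32, 7/32)
obs 8: x=-1/4 → posterior Normal(-5/9, 7/36)
obs 9: x=-2 → posterior Normal(-7/10, 7/40)
obs 10: x=-3 → posterior Normal(-10/11, 7/44)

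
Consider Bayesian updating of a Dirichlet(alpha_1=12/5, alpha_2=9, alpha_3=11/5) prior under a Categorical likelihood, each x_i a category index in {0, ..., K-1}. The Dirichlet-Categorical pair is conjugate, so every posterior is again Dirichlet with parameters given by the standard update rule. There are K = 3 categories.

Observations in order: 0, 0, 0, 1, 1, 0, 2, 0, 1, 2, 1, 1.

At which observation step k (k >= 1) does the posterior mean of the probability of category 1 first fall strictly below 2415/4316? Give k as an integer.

k = 3

obs 1: x=0 → posterior Dirichlet(17/5, 9, 11/5)
obs 2: x=0 → posterior Dirichlet(22/5, 9, 11/5)
obs 3: x=0 → posterior Dirichlet(27/5, 9, 11/5)
obs 4: x=1 → posterior Dirichlet(27/5, 10, 11/5)
obs 5: x=1 → posterior Dirichlet(27/5, 11, 11/5)
obs 6: x=0 → posterior Dirichlet(32/5, 11, 11/5)
obs 7: x=2 → posterior Dirichlet(32/5, 11, 16/5)
obs 8: x=0 → posterior Dirichlet(37/5, 11, 16/5)
obs 9: x=1 → posterior Dirichlet(37/5, 12, 16/5)
obs 10: x=2 → posterior Dirichlet(37/5, 12, 21/5)
obs 11: x=1 → posterior Dirichlet(37/5, 13, 21/5)
obs 12: x=1 → posterior Dirichlet(37/5, 14, 21/5)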